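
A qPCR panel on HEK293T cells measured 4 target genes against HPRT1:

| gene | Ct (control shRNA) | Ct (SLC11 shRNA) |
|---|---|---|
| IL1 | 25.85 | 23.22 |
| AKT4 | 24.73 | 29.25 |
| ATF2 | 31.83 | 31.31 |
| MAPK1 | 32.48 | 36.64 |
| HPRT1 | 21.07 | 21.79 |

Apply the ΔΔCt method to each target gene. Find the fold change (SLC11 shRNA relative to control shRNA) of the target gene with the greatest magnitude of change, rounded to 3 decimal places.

0.072

IL1: ΔΔCt = (23.22−21.79) − (25.85−21.07) = 1.43 − 4.78 = -3.35; fold change = 2^3.35 = 10.196
AKT4: ΔΔCt = (29.25−21.79) − (24.73−21.07) = 7.46 − 3.66 = 3.80; fold change = 2^-3.80 = 0.072
ATF2: ΔΔCt = (31.31−21.79) − (31.83−21.07) = 9.52 − 10.76 = -1.24; fold change = 2^1.24 = 2.362
MAPK1: ΔΔCt = (36.64−21.79) − (32.48−21.07) = 14.85 − 11.41 = 3.44; fold change = 2^-3.44 = 0.092
AKT4 has the largest |ΔΔCt| = 3.80.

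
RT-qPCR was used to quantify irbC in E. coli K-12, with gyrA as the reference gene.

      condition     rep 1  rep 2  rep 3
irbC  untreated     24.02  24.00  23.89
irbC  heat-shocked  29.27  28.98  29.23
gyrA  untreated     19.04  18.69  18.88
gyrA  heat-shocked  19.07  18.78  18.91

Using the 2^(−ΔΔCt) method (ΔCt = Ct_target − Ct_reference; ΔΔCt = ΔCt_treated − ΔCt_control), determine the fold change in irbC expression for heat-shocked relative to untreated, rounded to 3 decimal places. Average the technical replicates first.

Mean Ct: irbC untreated 23.970; irbC heat-shocked 29.160; gyrA untreated 18.870; gyrA heat-shocked 18.920
ΔCt(untreated) = 23.970 − 18.870 = 5.100
ΔCt(heat-shocked) = 29.160 − 18.920 = 10.240
ΔΔCt = 10.240 − 5.100 = 5.140
Fold change = 2^(−5.140) = 0.0284

0.028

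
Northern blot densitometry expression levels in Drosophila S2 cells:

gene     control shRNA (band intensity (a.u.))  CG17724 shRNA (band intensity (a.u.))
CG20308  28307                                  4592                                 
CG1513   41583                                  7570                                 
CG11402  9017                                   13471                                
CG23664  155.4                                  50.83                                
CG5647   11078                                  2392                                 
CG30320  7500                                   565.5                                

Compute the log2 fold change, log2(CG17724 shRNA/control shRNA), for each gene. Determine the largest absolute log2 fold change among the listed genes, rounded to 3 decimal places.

3.729

log2(4592/28307) = -2.624  (CG20308)
log2(7570/41583) = -2.458  (CG1513)
log2(13471/9017) = 0.579  (CG11402)
log2(50.83/155.4) = -1.612  (CG23664)
log2(2392/11078) = -2.211  (CG5647)
log2(565.5/7500) = -3.729  (CG30320)
The largest magnitude belongs to CG30320.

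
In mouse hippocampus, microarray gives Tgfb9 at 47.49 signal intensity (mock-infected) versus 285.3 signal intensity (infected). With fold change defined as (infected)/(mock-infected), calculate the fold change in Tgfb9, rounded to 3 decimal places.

6.008

Fold change = 285.3 / 47.49 = 6.0076
Tgfb9 is upregulated.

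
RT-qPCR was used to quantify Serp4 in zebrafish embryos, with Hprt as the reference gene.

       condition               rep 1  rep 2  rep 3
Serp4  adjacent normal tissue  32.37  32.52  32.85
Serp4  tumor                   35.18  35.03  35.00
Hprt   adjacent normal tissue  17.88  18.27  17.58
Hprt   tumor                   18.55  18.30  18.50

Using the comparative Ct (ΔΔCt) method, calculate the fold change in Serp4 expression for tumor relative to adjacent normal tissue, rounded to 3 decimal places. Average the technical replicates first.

0.259

Mean Ct: Serp4 adjacent normal tissue 32.580; Serp4 tumor 35.070; Hprt adjacent normal tissue 17.910; Hprt tumor 18.450
ΔCt(adjacent normal tissue) = 32.580 − 17.910 = 14.670
ΔCt(tumor) = 35.070 − 18.450 = 16.620
ΔΔCt = 16.620 − 14.670 = 1.950
Fold change = 2^(−1.950) = 0.2588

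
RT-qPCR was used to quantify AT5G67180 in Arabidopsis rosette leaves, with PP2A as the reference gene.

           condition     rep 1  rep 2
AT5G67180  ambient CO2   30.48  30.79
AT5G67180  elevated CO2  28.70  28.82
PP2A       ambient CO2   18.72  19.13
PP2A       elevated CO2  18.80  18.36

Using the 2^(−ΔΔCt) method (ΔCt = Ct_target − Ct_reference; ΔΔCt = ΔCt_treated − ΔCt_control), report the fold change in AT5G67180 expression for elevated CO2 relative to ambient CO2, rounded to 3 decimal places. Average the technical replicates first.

Mean Ct: AT5G67180 ambient CO2 30.635; AT5G67180 elevated CO2 28.760; PP2A ambient CO2 18.925; PP2A elevated CO2 18.580
ΔCt(ambient CO2) = 30.635 − 18.925 = 11.710
ΔCt(elevated CO2) = 28.760 − 18.580 = 10.180
ΔΔCt = 10.180 − 11.710 = -1.530
Fold change = 2^(−(-1.530)) = 2^1.530 = 2.8879

2.888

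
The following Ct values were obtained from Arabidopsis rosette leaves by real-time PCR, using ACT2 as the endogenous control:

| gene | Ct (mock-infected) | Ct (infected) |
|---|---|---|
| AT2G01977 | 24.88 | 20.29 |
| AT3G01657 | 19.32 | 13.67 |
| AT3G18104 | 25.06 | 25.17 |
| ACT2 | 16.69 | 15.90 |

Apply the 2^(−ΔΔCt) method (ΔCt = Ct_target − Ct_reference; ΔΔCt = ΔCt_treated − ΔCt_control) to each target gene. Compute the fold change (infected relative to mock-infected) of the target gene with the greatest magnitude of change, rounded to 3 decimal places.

AT2G01977: ΔΔCt = (20.29−15.90) − (24.88−16.69) = 4.39 − 8.19 = -3.80; fold change = 2^3.80 = 13.929
AT3G01657: ΔΔCt = (13.67−15.90) − (19.32−16.69) = -2.23 − 2.63 = -4.86; fold change = 2^4.86 = 29.041
AT3G18104: ΔΔCt = (25.17−15.90) − (25.06−16.69) = 9.27 − 8.37 = 0.90; fold change = 2^-0.90 = 0.536
AT3G01657 has the largest |ΔΔCt| = 4.86.

29.041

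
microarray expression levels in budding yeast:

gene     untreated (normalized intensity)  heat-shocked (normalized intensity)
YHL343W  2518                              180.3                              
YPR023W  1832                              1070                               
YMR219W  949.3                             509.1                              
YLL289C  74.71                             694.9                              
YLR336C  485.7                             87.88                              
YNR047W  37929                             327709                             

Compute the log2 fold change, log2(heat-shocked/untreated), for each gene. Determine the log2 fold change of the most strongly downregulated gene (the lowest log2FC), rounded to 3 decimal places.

-3.804

log2(180.3/2518) = -3.804  (YHL343W)
log2(1070/1832) = -0.776  (YPR023W)
log2(509.1/949.3) = -0.899  (YMR219W)
log2(694.9/74.71) = 3.217  (YLL289C)
log2(87.88/485.7) = -2.466  (YLR336C)
log2(327709/37929) = 3.111  (YNR047W)
YHL343W is most strongly downregulated.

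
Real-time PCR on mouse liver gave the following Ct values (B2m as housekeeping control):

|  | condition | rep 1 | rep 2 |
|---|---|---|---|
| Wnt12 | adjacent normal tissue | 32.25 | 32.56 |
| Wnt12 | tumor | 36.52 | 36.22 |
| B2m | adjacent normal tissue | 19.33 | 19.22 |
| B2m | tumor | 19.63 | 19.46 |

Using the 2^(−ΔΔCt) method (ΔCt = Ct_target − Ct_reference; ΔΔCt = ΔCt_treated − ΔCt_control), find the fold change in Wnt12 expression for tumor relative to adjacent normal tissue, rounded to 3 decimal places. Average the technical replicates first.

0.077

Mean Ct: Wnt12 adjacent normal tissue 32.405; Wnt12 tumor 36.370; B2m adjacent normal tissue 19.275; B2m tumor 19.545
ΔCt(adjacent normal tissue) = 32.405 − 19.275 = 13.130
ΔCt(tumor) = 36.370 − 19.545 = 16.825
ΔΔCt = 16.825 − 13.130 = 3.695
Fold change = 2^(−3.695) = 0.0772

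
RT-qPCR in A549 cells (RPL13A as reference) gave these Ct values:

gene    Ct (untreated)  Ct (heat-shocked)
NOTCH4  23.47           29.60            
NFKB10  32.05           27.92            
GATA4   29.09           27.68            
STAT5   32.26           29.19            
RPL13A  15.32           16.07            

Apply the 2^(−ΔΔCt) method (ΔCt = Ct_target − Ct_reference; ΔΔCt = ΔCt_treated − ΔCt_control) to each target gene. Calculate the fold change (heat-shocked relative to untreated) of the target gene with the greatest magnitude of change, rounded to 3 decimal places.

0.024

NOTCH4: ΔΔCt = (29.60−16.07) − (23.47−15.32) = 13.53 − 8.15 = 5.38; fold change = 2^-5.38 = 0.024
NFKB10: ΔΔCt = (27.92−16.07) − (32.05−15.32) = 11.85 − 16.73 = -4.88; fold change = 2^4.88 = 29.446
GATA4: ΔΔCt = (27.68−16.07) − (29.09−15.32) = 11.61 − 13.77 = -2.16; fold change = 2^2.16 = 4.469
STAT5: ΔΔCt = (29.19−16.07) − (32.26−15.32) = 13.12 − 16.94 = -3.82; fold change = 2^3.82 = 14.123
NOTCH4 has the largest |ΔΔCt| = 5.38.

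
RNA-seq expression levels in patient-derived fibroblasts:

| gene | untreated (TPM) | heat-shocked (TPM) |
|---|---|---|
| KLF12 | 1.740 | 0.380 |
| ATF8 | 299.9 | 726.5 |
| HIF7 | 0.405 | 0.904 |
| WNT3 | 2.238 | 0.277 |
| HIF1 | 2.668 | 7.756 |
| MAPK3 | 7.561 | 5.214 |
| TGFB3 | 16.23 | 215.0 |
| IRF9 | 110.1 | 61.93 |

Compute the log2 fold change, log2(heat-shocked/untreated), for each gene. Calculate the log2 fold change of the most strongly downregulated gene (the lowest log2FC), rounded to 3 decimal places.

-3.014

log2(0.380/1.740) = -2.195  (KLF12)
log2(726.5/299.9) = 1.276  (ATF8)
log2(0.904/0.405) = 1.158  (HIF7)
log2(0.277/2.238) = -3.014  (WNT3)
log2(7.756/2.668) = 1.540  (HIF1)
log2(5.214/7.561) = -0.536  (MAPK3)
log2(215.0/16.23) = 3.728  (TGFB3)
log2(61.93/110.1) = -0.830  (IRF9)
WNT3 is most strongly downregulated.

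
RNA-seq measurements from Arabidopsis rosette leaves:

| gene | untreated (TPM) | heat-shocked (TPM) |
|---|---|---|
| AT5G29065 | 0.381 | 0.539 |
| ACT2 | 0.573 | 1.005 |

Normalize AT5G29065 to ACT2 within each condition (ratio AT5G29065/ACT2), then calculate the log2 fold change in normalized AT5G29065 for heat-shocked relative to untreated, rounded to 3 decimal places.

AT5G29065/ACT2 (untreated) = 0.381 / 0.573 = 0.66492
AT5G29065/ACT2 (heat-shocked) = 0.539 / 1.005 = 0.53632
Fold change = 0.53632 / 0.66492 = 0.8066
log2(0.8066) = -0.3101

-0.310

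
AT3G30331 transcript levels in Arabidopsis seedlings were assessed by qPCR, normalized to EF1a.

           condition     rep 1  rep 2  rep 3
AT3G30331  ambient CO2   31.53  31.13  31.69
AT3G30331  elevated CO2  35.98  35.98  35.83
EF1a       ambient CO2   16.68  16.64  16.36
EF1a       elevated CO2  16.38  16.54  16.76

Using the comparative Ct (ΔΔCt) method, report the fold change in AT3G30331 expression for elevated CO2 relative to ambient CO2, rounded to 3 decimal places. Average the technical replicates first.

Mean Ct: AT3G30331 ambient CO2 31.450; AT3G30331 elevated CO2 35.930; EF1a ambient CO2 16.560; EF1a elevated CO2 16.560
ΔCt(ambient CO2) = 31.450 − 16.560 = 14.890
ΔCt(elevated CO2) = 35.930 − 16.560 = 19.370
ΔΔCt = 19.370 − 14.890 = 4.480
Fold change = 2^(−4.480) = 0.0448

0.045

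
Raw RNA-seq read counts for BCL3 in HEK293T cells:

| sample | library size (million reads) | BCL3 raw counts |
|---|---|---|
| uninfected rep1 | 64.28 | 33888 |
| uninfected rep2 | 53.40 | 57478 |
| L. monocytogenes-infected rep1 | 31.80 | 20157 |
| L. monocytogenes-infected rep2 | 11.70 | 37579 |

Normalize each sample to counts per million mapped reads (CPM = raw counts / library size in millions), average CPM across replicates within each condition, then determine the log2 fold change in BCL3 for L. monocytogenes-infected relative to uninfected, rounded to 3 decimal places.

CPM(uninfected rep1) = 33888 / 64.28 = 527.1935
CPM(uninfected rep2) = 57478 / 53.40 = 1076.3670
CPM(L. monocytogenes-infected rep1) = 20157 / 31.80 = 633.8679
CPM(L. monocytogenes-infected rep2) = 37579 / 11.70 = 3211.8803
mean CPM(uninfected) = 801.7803; mean CPM(L. monocytogenes-infected) = 1922.8741
Fold change = 1922.8741 / 801.7803 = 2.39826
log2(2.39826) = 1.2620

1.262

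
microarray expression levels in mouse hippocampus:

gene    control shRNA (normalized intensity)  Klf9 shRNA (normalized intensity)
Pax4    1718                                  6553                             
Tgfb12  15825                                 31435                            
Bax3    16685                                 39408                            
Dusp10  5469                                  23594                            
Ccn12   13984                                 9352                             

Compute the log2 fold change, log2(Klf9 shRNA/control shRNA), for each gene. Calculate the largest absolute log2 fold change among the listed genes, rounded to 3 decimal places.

2.109

log2(6553/1718) = 1.931  (Pax4)
log2(31435/15825) = 0.990  (Tgfb12)
log2(39408/16685) = 1.240  (Bax3)
log2(23594/5469) = 2.109  (Dusp10)
log2(9352/13984) = -0.580  (Ccn12)
The largest magnitude belongs to Dusp10.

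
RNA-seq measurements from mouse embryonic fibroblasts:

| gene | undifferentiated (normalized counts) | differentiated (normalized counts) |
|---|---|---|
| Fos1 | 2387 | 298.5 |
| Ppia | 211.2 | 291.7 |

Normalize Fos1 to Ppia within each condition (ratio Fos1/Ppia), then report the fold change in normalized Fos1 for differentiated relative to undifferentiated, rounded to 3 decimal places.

0.091

Fos1/Ppia (undifferentiated) = 2387 / 211.2 = 11.302
Fos1/Ppia (differentiated) = 298.5 / 291.7 = 1.0233
Fold change = 1.0233 / 11.302 = 0.0905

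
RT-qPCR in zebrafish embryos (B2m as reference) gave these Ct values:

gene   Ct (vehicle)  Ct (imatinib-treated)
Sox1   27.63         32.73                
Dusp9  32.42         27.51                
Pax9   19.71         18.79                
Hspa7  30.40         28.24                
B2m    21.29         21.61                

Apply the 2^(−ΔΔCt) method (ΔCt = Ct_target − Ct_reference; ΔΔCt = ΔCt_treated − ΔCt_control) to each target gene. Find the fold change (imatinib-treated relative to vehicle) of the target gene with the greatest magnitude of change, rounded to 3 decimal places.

37.531

Sox1: ΔΔCt = (32.73−21.61) − (27.63−21.29) = 11.12 − 6.34 = 4.78; fold change = 2^-4.78 = 0.036
Dusp9: ΔΔCt = (27.51−21.61) − (32.42−21.29) = 5.90 − 11.13 = -5.23; fold change = 2^5.23 = 37.531
Pax9: ΔΔCt = (18.79−21.61) − (19.71−21.29) = -2.82 − (-1.58) = -1.24; fold change = 2^1.24 = 2.362
Hspa7: ΔΔCt = (28.24−21.61) − (30.40−21.29) = 6.63 − 9.11 = -2.48; fold change = 2^2.48 = 5.579
Dusp9 has the largest |ΔΔCt| = 5.23.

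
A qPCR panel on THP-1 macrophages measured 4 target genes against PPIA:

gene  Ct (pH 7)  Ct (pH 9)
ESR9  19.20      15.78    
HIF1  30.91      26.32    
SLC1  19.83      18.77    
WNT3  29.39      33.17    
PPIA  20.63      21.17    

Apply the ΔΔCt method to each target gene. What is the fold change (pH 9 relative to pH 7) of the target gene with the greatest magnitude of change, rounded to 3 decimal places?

ESR9: ΔΔCt = (15.78−21.17) − (19.20−20.63) = -5.39 − (-1.43) = -3.96; fold change = 2^3.96 = 15.562
HIF1: ΔΔCt = (26.32−21.17) − (30.91−20.63) = 5.15 − 10.28 = -5.13; fold change = 2^5.13 = 35.017
SLC1: ΔΔCt = (18.77−21.17) − (19.83−20.63) = -2.40 − (-0.80) = -1.60; fold change = 2^1.60 = 3.031
WNT3: ΔΔCt = (33.17−21.17) − (29.39−20.63) = 12.00 − 8.76 = 3.24; fold change = 2^-3.24 = 0.106
HIF1 has the largest |ΔΔCt| = 5.13.

35.017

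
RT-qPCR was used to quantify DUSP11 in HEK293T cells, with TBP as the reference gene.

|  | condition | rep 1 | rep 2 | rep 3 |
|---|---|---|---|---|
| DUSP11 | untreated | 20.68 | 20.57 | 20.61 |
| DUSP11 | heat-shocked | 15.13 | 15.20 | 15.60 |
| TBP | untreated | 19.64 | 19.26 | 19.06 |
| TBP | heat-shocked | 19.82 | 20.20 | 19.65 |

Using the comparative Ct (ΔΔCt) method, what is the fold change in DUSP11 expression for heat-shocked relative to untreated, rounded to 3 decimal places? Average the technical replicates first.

58.892

Mean Ct: DUSP11 untreated 20.620; DUSP11 heat-shocked 15.310; TBP untreated 19.320; TBP heat-shocked 19.890
ΔCt(untreated) = 20.620 − 19.320 = 1.300
ΔCt(heat-shocked) = 15.310 − 19.890 = -4.580
ΔΔCt = -4.580 − 1.300 = -5.880
Fold change = 2^(−(-5.880)) = 2^5.880 = 58.8920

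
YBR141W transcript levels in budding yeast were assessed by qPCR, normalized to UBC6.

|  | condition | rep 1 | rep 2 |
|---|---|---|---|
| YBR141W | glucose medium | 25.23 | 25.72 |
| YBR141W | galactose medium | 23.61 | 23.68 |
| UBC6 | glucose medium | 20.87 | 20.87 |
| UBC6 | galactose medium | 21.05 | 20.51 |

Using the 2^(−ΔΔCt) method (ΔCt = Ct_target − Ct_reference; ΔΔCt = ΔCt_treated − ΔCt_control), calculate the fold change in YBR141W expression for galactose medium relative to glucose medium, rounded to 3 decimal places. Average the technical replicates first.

3.340

Mean Ct: YBR141W glucose medium 25.475; YBR141W galactose medium 23.645; UBC6 glucose medium 20.870; UBC6 galactose medium 20.780
ΔCt(glucose medium) = 25.475 − 20.870 = 4.605
ΔCt(galactose medium) = 23.645 − 20.780 = 2.865
ΔΔCt = 2.865 − 4.605 = -1.740
Fold change = 2^(−(-1.740)) = 2^1.740 = 3.3404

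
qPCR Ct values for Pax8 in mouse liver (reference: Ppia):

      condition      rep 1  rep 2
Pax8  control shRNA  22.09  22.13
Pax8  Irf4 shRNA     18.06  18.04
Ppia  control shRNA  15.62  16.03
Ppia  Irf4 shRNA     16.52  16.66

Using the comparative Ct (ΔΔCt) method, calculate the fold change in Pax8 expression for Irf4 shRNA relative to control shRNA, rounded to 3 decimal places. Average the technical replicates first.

28.345

Mean Ct: Pax8 control shRNA 22.110; Pax8 Irf4 shRNA 18.050; Ppia control shRNA 15.825; Ppia Irf4 shRNA 16.590
ΔCt(control shRNA) = 22.110 − 15.825 = 6.285
ΔCt(Irf4 shRNA) = 18.050 − 16.590 = 1.460
ΔΔCt = 1.460 − 6.285 = -4.825
Fold change = 2^(−(-4.825)) = 2^4.825 = 28.3446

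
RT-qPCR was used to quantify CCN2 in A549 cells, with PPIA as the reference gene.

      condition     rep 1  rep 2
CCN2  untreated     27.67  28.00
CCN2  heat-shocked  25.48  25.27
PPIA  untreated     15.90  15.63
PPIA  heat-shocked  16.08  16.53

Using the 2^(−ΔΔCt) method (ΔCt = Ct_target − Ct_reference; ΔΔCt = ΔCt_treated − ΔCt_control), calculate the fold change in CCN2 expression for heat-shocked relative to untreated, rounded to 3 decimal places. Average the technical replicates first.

Mean Ct: CCN2 untreated 27.835; CCN2 heat-shocked 25.375; PPIA untreated 15.765; PPIA heat-shocked 16.305
ΔCt(untreated) = 27.835 − 15.765 = 12.070
ΔCt(heat-shocked) = 25.375 − 16.305 = 9.070
ΔΔCt = 9.070 − 12.070 = -3.000
Fold change = 2^(−(-3.000)) = 2^3.000 = 8.0000

8.000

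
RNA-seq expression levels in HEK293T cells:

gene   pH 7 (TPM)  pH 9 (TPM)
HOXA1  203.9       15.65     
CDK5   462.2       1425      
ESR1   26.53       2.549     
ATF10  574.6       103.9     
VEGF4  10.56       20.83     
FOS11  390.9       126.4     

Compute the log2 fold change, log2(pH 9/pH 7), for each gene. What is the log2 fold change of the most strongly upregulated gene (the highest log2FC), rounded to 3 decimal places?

1.624

log2(15.65/203.9) = -3.704  (HOXA1)
log2(1425/462.2) = 1.624  (CDK5)
log2(2.549/26.53) = -3.380  (ESR1)
log2(103.9/574.6) = -2.467  (ATF10)
log2(20.83/10.56) = 0.980  (VEGF4)
log2(126.4/390.9) = -1.629  (FOS11)
CDK5 is most strongly upregulated.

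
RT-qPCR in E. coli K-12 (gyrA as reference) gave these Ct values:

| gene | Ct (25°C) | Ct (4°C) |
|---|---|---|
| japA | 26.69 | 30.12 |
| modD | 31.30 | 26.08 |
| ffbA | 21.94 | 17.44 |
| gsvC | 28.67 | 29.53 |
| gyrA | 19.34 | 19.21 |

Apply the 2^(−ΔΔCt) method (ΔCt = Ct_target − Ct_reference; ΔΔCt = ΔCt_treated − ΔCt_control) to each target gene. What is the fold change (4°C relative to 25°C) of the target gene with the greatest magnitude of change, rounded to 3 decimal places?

japA: ΔΔCt = (30.12−19.21) − (26.69−19.34) = 10.91 − 7.35 = 3.56; fold change = 2^-3.56 = 0.085
modD: ΔΔCt = (26.08−19.21) − (31.30−19.34) = 6.87 − 11.96 = -5.09; fold change = 2^5.09 = 34.060
ffbA: ΔΔCt = (17.44−19.21) − (21.94−19.34) = -1.77 − 2.60 = -4.37; fold change = 2^4.37 = 20.678
gsvC: ΔΔCt = (29.53−19.21) − (28.67−19.34) = 10.32 − 9.33 = 0.99; fold change = 2^-0.99 = 0.503
modD has the largest |ΔΔCt| = 5.09.

34.060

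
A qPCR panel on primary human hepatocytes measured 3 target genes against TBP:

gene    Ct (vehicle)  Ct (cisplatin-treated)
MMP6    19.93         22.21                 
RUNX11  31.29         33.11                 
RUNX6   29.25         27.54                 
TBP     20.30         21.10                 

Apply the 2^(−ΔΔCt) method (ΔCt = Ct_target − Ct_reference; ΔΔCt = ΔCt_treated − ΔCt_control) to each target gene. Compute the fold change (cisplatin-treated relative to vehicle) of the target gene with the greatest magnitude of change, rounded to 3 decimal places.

MMP6: ΔΔCt = (22.21−21.10) − (19.93−20.30) = 1.11 − (-0.37) = 1.48; fold change = 2^-1.48 = 0.358
RUNX11: ΔΔCt = (33.11−21.10) − (31.29−20.30) = 12.01 − 10.99 = 1.02; fold change = 2^-1.02 = 0.493
RUNX6: ΔΔCt = (27.54−21.10) − (29.25−20.30) = 6.44 − 8.95 = -2.51; fold change = 2^2.51 = 5.696
RUNX6 has the largest |ΔΔCt| = 2.51.

5.696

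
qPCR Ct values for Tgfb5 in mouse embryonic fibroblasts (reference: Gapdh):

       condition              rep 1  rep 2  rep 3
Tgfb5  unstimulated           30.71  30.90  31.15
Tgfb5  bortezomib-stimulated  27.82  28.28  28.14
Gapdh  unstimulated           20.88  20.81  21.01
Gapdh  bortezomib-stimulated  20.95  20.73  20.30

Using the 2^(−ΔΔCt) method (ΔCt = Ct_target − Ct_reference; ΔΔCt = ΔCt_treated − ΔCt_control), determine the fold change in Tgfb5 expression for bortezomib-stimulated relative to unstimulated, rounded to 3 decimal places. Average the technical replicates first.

6.063

Mean Ct: Tgfb5 unstimulated 30.920; Tgfb5 bortezomib-stimulated 28.080; Gapdh unstimulated 20.900; Gapdh bortezomib-stimulated 20.660
ΔCt(unstimulated) = 30.920 − 20.900 = 10.020
ΔCt(bortezomib-stimulated) = 28.080 − 20.660 = 7.420
ΔΔCt = 7.420 − 10.020 = -2.600
Fold change = 2^(−(-2.600)) = 2^2.600 = 6.0629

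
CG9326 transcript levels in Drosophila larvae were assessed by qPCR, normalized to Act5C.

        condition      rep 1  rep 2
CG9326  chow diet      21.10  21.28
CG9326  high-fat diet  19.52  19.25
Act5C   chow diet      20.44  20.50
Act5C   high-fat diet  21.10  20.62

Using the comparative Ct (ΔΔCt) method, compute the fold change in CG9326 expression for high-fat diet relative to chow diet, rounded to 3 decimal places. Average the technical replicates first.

Mean Ct: CG9326 chow diet 21.190; CG9326 high-fat diet 19.385; Act5C chow diet 20.470; Act5C high-fat diet 20.860
ΔCt(chow diet) = 21.190 − 20.470 = 0.720
ΔCt(high-fat diet) = 19.385 − 20.860 = -1.475
ΔΔCt = -1.475 − 0.720 = -2.195
Fold change = 2^(−(-2.195)) = 2^2.195 = 4.5789

4.579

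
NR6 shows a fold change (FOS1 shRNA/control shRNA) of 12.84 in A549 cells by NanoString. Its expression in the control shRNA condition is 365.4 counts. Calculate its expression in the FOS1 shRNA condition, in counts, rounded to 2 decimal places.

FOS1 shRNA expression = 365.4 × 12.84 = 4691.74

4691.74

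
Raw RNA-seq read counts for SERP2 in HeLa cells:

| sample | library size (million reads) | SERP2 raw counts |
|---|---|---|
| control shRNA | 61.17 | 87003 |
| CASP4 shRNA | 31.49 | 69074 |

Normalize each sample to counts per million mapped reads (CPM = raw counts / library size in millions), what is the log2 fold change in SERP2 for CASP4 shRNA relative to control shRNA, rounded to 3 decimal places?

CPM(control shRNA) = 87003 / 61.17 = 1422.3149
CPM(CASP4 shRNA) = 69074 / 31.49 = 2193.5218
Fold change = 2193.5218 / 1422.3149 = 1.54222
log2(1.54222) = 0.6250

0.625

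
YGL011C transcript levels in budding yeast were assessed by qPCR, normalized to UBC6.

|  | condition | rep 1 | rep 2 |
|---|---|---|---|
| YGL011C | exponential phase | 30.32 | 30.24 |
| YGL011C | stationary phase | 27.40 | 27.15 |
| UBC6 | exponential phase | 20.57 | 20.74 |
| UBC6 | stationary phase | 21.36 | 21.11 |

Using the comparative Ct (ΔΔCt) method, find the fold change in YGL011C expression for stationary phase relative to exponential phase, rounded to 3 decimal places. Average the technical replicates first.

Mean Ct: YGL011C exponential phase 30.280; YGL011C stationary phase 27.275; UBC6 exponential phase 20.655; UBC6 stationary phase 21.235
ΔCt(exponential phase) = 30.280 − 20.655 = 9.625
ΔCt(stationary phase) = 27.275 − 21.235 = 6.040
ΔΔCt = 6.040 − 9.625 = -3.585
Fold change = 2^(−(-3.585)) = 2^3.585 = 12.0003

12.000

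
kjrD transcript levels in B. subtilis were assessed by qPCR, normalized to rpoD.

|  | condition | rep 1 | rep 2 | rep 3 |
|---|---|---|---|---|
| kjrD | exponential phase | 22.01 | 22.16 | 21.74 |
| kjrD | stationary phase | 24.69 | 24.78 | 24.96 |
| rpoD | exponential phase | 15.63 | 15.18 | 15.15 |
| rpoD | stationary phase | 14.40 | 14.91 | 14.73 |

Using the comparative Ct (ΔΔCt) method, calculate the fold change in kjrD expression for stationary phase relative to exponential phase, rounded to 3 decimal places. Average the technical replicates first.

0.090

Mean Ct: kjrD exponential phase 21.970; kjrD stationary phase 24.810; rpoD exponential phase 15.320; rpoD stationary phase 14.680
ΔCt(exponential phase) = 21.970 − 15.320 = 6.650
ΔCt(stationary phase) = 24.810 − 14.680 = 10.130
ΔΔCt = 10.130 − 6.650 = 3.480
Fold change = 2^(−3.480) = 0.0896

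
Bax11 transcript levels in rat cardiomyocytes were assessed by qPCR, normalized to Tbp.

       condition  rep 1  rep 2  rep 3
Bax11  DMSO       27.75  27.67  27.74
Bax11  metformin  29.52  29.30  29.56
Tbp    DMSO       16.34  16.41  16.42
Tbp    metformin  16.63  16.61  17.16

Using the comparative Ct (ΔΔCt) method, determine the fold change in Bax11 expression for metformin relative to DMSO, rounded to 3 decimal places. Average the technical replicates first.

Mean Ct: Bax11 DMSO 27.720; Bax11 metformin 29.460; Tbp DMSO 16.390; Tbp metformin 16.800
ΔCt(DMSO) = 27.720 − 16.390 = 11.330
ΔCt(metformin) = 29.460 − 16.800 = 12.660
ΔΔCt = 12.660 − 11.330 = 1.330
Fold change = 2^(−1.330) = 0.3978

0.398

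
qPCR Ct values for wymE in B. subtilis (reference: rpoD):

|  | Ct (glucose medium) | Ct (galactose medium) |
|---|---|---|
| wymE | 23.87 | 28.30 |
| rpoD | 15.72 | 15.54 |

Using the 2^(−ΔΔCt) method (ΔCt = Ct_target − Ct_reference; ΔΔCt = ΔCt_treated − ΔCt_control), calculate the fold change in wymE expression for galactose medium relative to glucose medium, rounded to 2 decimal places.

0.04

ΔCt(glucose medium) = 23.870 − 15.720 = 8.150
ΔCt(galactose medium) = 28.300 − 15.540 = 12.760
ΔΔCt = 12.760 − 8.150 = 4.610
Fold change = 2^(−4.610) = 0.041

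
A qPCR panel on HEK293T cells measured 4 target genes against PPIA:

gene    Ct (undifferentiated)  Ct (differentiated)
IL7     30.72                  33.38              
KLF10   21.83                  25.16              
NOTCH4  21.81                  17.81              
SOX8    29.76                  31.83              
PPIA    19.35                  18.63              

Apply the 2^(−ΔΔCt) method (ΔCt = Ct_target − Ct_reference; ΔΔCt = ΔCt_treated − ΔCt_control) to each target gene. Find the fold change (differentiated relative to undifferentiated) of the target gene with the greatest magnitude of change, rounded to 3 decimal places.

0.060

IL7: ΔΔCt = (33.38−18.63) − (30.72−19.35) = 14.75 − 11.37 = 3.38; fold change = 2^-3.38 = 0.096
KLF10: ΔΔCt = (25.16−18.63) − (21.83−19.35) = 6.53 − 2.48 = 4.05; fold change = 2^-4.05 = 0.060
NOTCH4: ΔΔCt = (17.81−18.63) − (21.81−19.35) = -0.82 − 2.46 = -3.28; fold change = 2^3.28 = 9.714
SOX8: ΔΔCt = (31.83−18.63) − (29.76−19.35) = 13.20 − 10.41 = 2.79; fold change = 2^-2.79 = 0.145
KLF10 has the largest |ΔΔCt| = 4.05.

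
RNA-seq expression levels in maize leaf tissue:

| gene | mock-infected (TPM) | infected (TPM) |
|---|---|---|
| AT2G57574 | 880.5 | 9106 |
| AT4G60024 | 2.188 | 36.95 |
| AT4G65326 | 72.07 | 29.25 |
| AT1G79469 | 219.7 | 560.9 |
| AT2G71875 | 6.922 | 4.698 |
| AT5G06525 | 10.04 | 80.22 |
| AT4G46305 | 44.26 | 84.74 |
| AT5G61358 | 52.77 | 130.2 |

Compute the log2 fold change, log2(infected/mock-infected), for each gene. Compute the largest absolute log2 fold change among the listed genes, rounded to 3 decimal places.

4.078

log2(9106/880.5) = 3.370  (AT2G57574)
log2(36.95/2.188) = 4.078  (AT4G60024)
log2(29.25/72.07) = -1.301  (AT4G65326)
log2(560.9/219.7) = 1.352  (AT1G79469)
log2(4.698/6.922) = -0.559  (AT2G71875)
log2(80.22/10.04) = 2.998  (AT5G06525)
log2(84.74/44.26) = 0.937  (AT4G46305)
log2(130.2/52.77) = 1.303  (AT5G61358)
The largest magnitude belongs to AT4G60024.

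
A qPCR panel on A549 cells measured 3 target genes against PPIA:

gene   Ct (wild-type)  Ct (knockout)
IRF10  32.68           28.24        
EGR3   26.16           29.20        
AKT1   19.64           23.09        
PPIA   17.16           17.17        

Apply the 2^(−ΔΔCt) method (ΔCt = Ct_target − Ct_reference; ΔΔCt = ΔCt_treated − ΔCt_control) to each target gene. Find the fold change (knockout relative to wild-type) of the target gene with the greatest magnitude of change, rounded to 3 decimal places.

IRF10: ΔΔCt = (28.24−17.17) − (32.68−17.16) = 11.07 − 15.52 = -4.45; fold change = 2^4.45 = 21.857
EGR3: ΔΔCt = (29.20−17.17) − (26.16−17.16) = 12.03 − 9.00 = 3.03; fold change = 2^-3.03 = 0.122
AKT1: ΔΔCt = (23.09−17.17) − (19.64−17.16) = 5.92 − 2.48 = 3.44; fold change = 2^-3.44 = 0.092
IRF10 has the largest |ΔΔCt| = 4.45.

21.857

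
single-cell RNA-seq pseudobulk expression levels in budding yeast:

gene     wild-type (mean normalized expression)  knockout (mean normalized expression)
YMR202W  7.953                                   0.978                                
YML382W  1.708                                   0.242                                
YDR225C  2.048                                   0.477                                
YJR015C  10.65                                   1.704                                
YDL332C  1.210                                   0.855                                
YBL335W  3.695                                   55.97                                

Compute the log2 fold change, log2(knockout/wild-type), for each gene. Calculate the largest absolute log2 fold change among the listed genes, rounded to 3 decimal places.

log2(0.978/7.953) = -3.024  (YMR202W)
log2(0.242/1.708) = -2.819  (YML382W)
log2(0.477/2.048) = -2.102  (YDR225C)
log2(1.704/10.65) = -2.644  (YJR015C)
log2(0.855/1.210) = -0.501  (YDL332C)
log2(55.97/3.695) = 3.921  (YBL335W)
The largest magnitude belongs to YBL335W.

3.921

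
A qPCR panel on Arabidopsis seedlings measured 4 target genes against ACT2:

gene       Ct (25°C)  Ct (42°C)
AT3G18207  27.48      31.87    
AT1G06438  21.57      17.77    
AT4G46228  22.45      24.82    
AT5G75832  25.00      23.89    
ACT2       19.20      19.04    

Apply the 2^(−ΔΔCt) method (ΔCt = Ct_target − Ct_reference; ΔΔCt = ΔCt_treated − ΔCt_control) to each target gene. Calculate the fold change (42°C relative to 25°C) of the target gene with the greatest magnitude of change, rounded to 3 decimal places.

AT3G18207: ΔΔCt = (31.87−19.04) − (27.48−19.20) = 12.83 − 8.28 = 4.55; fold change = 2^-4.55 = 0.043
AT1G06438: ΔΔCt = (17.77−19.04) − (21.57−19.20) = -1.27 − 2.37 = -3.64; fold change = 2^3.64 = 12.467
AT4G46228: ΔΔCt = (24.82−19.04) − (22.45−19.20) = 5.78 − 3.25 = 2.53; fold change = 2^-2.53 = 0.173
AT5G75832: ΔΔCt = (23.89−19.04) − (25.00−19.20) = 4.85 − 5.80 = -0.95; fold change = 2^0.95 = 1.932
AT3G18207 has the largest |ΔΔCt| = 4.55.

0.043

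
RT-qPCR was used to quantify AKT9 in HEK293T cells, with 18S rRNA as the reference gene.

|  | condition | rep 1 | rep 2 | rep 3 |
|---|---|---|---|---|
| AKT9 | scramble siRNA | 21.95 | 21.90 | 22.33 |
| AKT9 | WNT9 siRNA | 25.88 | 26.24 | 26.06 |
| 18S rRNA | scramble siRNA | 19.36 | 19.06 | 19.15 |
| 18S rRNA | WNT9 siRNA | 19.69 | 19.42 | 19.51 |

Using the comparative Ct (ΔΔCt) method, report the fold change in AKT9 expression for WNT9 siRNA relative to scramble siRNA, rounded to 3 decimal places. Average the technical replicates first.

0.080

Mean Ct: AKT9 scramble siRNA 22.060; AKT9 WNT9 siRNA 26.060; 18S rRNA scramble siRNA 19.190; 18S rRNA WNT9 siRNA 19.540
ΔCt(scramble siRNA) = 22.060 − 19.190 = 2.870
ΔCt(WNT9 siRNA) = 26.060 − 19.540 = 6.520
ΔΔCt = 6.520 − 2.870 = 3.650
Fold change = 2^(−3.650) = 0.0797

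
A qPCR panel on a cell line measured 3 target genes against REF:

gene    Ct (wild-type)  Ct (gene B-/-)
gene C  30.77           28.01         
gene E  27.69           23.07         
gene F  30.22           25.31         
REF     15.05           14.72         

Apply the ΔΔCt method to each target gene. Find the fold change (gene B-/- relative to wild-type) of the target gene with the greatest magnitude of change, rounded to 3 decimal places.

23.918

gene C: ΔΔCt = (28.01−14.72) − (30.77−15.05) = 13.29 − 15.72 = -2.43; fold change = 2^2.43 = 5.389
gene E: ΔΔCt = (23.07−14.72) − (27.69−15.05) = 8.35 − 12.64 = -4.29; fold change = 2^4.29 = 19.562
gene F: ΔΔCt = (25.31−14.72) − (30.22−15.05) = 10.59 − 15.17 = -4.58; fold change = 2^4.58 = 23.918
gene F has the largest |ΔΔCt| = 4.58.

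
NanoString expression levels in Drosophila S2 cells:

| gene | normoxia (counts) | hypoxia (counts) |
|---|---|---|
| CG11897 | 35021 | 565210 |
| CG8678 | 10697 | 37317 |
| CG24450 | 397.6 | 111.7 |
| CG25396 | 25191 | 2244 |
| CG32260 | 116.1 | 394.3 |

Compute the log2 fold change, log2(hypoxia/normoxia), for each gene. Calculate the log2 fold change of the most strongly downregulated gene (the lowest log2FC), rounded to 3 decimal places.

-3.489

log2(565210/35021) = 4.012  (CG11897)
log2(37317/10697) = 1.803  (CG8678)
log2(111.7/397.6) = -1.832  (CG24450)
log2(2244/25191) = -3.489  (CG25396)
log2(394.3/116.1) = 1.764  (CG32260)
CG25396 is most strongly downregulated.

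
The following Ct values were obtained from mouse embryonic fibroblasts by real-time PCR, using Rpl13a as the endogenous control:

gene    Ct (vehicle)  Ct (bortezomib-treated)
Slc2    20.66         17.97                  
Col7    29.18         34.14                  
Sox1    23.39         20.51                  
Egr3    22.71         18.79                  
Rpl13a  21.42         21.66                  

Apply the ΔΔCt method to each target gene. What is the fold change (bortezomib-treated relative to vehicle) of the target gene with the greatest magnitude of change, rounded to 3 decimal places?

0.038

Slc2: ΔΔCt = (17.97−21.66) − (20.66−21.42) = -3.69 − (-0.76) = -2.93; fold change = 2^2.93 = 7.621
Col7: ΔΔCt = (34.14−21.66) − (29.18−21.42) = 12.48 − 7.76 = 4.72; fold change = 2^-4.72 = 0.038
Sox1: ΔΔCt = (20.51−21.66) − (23.39−21.42) = -1.15 − 1.97 = -3.12; fold change = 2^3.12 = 8.694
Egr3: ΔΔCt = (18.79−21.66) − (22.71−21.42) = -2.87 − 1.29 = -4.16; fold change = 2^4.16 = 17.877
Col7 has the largest |ΔΔCt| = 4.72.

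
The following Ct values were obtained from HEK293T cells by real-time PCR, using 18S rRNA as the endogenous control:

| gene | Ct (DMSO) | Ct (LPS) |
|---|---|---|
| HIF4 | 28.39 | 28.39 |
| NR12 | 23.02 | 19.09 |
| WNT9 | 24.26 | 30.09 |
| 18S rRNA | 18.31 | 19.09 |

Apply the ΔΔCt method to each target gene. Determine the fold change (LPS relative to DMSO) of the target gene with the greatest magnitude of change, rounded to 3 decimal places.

HIF4: ΔΔCt = (28.39−19.09) − (28.39−18.31) = 9.30 − 10.08 = -0.78; fold change = 2^0.78 = 1.717
NR12: ΔΔCt = (19.09−19.09) − (23.02−18.31) = 0.00 − 4.71 = -4.71; fold change = 2^4.71 = 26.173
WNT9: ΔΔCt = (30.09−19.09) − (24.26−18.31) = 11.00 − 5.95 = 5.05; fold change = 2^-5.05 = 0.030
WNT9 has the largest |ΔΔCt| = 5.05.

0.030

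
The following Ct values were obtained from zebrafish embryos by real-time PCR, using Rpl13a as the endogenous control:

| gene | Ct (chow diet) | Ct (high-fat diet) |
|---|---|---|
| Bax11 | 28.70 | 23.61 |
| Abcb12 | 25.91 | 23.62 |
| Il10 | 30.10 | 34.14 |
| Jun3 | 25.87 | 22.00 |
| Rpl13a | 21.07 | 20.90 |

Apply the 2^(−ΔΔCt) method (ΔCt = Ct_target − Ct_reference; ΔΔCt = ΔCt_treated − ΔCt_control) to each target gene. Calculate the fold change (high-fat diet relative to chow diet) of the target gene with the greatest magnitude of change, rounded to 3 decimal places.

30.274

Bax11: ΔΔCt = (23.61−20.90) − (28.70−21.07) = 2.71 − 7.63 = -4.92; fold change = 2^4.92 = 30.274
Abcb12: ΔΔCt = (23.62−20.90) − (25.91−21.07) = 2.72 − 4.84 = -2.12; fold change = 2^2.12 = 4.347
Il10: ΔΔCt = (34.14−20.90) − (30.10−21.07) = 13.24 − 9.03 = 4.21; fold change = 2^-4.21 = 0.054
Jun3: ΔΔCt = (22.00−20.90) − (25.87−21.07) = 1.10 − 4.80 = -3.70; fold change = 2^3.70 = 12.996
Bax11 has the largest |ΔΔCt| = 4.92.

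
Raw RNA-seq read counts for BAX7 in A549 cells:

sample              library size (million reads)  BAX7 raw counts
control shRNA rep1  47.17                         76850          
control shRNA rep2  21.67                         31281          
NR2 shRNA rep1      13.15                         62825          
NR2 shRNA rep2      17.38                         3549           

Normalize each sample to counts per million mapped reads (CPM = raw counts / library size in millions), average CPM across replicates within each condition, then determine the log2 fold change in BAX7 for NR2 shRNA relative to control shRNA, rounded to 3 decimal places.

CPM(control shRNA rep1) = 76850 / 47.17 = 1629.2135
CPM(control shRNA rep2) = 31281 / 21.67 = 1443.5164
CPM(NR2 shRNA rep1) = 62825 / 13.15 = 4777.5665
CPM(NR2 shRNA rep2) = 3549 / 17.38 = 204.2002
mean CPM(control shRNA) = 1536.3649; mean CPM(NR2 shRNA) = 2490.8834
Fold change = 2490.8834 / 1536.3649 = 1.62128
log2(1.62128) = 0.6971

0.697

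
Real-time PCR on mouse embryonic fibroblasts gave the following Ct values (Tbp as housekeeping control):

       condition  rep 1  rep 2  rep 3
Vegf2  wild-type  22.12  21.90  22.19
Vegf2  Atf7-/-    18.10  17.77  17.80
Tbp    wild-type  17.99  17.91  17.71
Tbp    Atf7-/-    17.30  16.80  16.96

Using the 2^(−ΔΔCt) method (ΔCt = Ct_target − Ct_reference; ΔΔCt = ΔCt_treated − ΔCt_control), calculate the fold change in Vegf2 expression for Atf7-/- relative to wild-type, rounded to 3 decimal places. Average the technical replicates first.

Mean Ct: Vegf2 wild-type 22.070; Vegf2 Atf7-/- 17.890; Tbp wild-type 17.870; Tbp Atf7-/- 17.020
ΔCt(wild-type) = 22.070 − 17.870 = 4.200
ΔCt(Atf7-/-) = 17.890 − 17.020 = 0.870
ΔΔCt = 0.870 − 4.200 = -3.330
Fold change = 2^(−(-3.330)) = 2^3.330 = 10.0561

10.056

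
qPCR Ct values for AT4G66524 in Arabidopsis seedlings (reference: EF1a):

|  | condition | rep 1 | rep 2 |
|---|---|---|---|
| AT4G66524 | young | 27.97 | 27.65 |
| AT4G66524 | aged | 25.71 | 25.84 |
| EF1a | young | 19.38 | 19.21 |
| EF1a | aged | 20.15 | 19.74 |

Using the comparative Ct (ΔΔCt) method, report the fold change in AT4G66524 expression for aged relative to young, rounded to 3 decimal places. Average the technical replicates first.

Mean Ct: AT4G66524 young 27.810; AT4G66524 aged 25.775; EF1a young 19.295; EF1a aged 19.945
ΔCt(young) = 27.810 − 19.295 = 8.515
ΔCt(aged) = 25.775 − 19.945 = 5.830
ΔΔCt = 5.830 − 8.515 = -2.685
Fold change = 2^(−(-2.685)) = 2^2.685 = 6.4308

6.431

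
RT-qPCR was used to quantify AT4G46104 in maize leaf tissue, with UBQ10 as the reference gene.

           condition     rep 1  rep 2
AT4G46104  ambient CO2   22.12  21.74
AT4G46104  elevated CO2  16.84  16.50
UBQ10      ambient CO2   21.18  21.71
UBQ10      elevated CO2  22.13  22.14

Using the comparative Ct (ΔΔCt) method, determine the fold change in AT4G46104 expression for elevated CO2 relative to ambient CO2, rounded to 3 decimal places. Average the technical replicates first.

Mean Ct: AT4G46104 ambient CO2 21.930; AT4G46104 elevated CO2 16.670; UBQ10 ambient CO2 21.445; UBQ10 elevated CO2 22.135
ΔCt(ambient CO2) = 21.930 − 21.445 = 0.485
ΔCt(elevated CO2) = 16.670 − 22.135 = -5.465
ΔΔCt = -5.465 − 0.485 = -5.950
Fold change = 2^(−(-5.950)) = 2^5.950 = 61.8199

61.820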